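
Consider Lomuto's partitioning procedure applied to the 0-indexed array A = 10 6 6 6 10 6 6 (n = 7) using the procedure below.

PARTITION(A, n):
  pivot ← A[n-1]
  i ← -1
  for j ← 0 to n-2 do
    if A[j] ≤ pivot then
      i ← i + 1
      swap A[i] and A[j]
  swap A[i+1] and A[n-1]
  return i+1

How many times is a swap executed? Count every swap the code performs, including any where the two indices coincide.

pivot=6, i=-1
j=0: 10>6, skip
j=1: 6≤6, i=0, swap(0,1) ⇒ 6 10 6 6 10 6 6
j=2: 6≤6, i=1, swap(1,2) ⇒ 6 6 10 6 10 6 6
j=3: 6≤6, i=2, swap(2,3) ⇒ 6 6 6 10 10 6 6
j=4: 10>6, skip
j=5: 6≤6, i=3, swap(3,5) ⇒ 6 6 6 6 10 10 6
swap(4,6) ⇒ 6 6 6 6 6 10 10; return 4

5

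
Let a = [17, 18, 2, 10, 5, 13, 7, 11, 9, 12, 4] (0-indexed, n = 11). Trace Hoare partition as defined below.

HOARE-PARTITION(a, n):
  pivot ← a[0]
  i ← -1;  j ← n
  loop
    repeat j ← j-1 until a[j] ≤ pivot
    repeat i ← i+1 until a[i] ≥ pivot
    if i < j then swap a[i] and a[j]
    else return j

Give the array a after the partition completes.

[4, 12, 2, 10, 5, 13, 7, 11, 9, 18, 17]

pivot = a[0] = 17; i = -1, j = 11
j→10 (a[10]=4≤17), i→0 (a[0]=17≥17); i<j, swap → [4, 18, 2, 10, 5, 13, 7, 11, 9, 12, 17]
j→9 (a[9]=12≤17), i→1 (a[1]=18≥17); i<j, swap → [4, 12, 2, 10, 5, 13, 7, 11, 9, 18, 17]
j→8, i→9; i≥j, return j=8. a = [4, 12, 2, 10, 5, 13, 7, 11, 9, 18, 17]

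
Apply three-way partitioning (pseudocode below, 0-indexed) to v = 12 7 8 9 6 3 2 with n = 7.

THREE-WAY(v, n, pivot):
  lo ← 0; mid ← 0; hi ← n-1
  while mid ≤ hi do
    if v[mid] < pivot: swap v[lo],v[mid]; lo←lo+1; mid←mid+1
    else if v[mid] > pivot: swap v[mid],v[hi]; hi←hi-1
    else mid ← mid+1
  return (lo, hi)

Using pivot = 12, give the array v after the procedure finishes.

7 8 9 6 3 2 12

lo=0 mid=0 hi=6
12=12: mid=1
7<12: swap(0,1), lo=1 mid=2 ⇒ 7 12 8 9 6 3 2
8<12: swap(1,2), lo=2 mid=3 ⇒ 7 8 12 9 6 3 2
9<12: swap(2,3), lo=3 mid=4 ⇒ 7 8 9 12 6 3 2
6<12: swap(3,4), lo=4 mid=5 ⇒ 7 8 9 6 12 3 2
3<12: swap(4,5), lo=5 mid=6 ⇒ 7 8 9 6 3 12 2
2<12: swap(5,6), lo=6 mid=7 ⇒ 7 8 9 6 3 2 12
done. lo=6 hi=6; v=7 8 9 6 3 2 12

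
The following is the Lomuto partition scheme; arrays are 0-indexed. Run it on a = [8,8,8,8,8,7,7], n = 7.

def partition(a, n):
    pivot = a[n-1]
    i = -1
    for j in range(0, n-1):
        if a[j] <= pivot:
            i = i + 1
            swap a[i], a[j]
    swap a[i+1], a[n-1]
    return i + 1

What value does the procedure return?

1

pivot=7, i=-1
j=0: 8>7, skip
j=1: 8>7, skip
j=2: 8>7, skip
j=3: 8>7, skip
j=4: 8>7, skip
j=5: 7≤7, i=0, swap(0,5) ⇒ [7,8,8,8,8,8,7]
swap(1,6) ⇒ [7,7,8,8,8,8,8]; return 1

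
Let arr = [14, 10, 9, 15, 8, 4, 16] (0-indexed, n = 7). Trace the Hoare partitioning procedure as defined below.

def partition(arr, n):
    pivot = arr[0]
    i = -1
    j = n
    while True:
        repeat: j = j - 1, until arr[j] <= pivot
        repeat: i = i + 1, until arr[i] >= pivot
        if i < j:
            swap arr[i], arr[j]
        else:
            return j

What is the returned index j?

pivot = arr[0] = 14; i = -1, j = 7
j→5 (arr[5]=4≤14), i→0 (arr[0]=14≥14); i<j, swap → [4, 10, 9, 15, 8, 14, 16]
j→4 (arr[4]=8≤14), i→3 (arr[3]=15≥14); i<j, swap → [4, 10, 9, 8, 15, 14, 16]
j→3, i→4; i≥j, return j=3. arr = [4, 10, 9, 8, 15, 14, 16]

3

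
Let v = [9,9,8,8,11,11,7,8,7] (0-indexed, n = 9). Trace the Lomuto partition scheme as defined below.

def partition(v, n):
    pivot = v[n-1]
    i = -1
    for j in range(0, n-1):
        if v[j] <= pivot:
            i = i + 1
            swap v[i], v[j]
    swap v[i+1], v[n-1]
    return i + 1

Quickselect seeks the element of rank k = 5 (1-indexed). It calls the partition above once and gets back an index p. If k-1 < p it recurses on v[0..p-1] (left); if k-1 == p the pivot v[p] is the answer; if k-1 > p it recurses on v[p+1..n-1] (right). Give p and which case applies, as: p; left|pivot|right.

1; right

pivot=7, i=-1
j=0: 9>7, skip
j=1: 9>7, skip
j=2: 8>7, skip
j=3: 8>7, skip
j=4: 11>7, skip
j=5: 11>7, skip
j=6: 7≤7, i=0, swap(0,6) ⇒ [7,9,8,8,11,11,9,8,7]
j=7: 8>7, skip
swap(1,8) ⇒ [7,7,8,8,11,11,9,8,9]; return 1
p = 1; k-1 = 4 > 1 ⇒ right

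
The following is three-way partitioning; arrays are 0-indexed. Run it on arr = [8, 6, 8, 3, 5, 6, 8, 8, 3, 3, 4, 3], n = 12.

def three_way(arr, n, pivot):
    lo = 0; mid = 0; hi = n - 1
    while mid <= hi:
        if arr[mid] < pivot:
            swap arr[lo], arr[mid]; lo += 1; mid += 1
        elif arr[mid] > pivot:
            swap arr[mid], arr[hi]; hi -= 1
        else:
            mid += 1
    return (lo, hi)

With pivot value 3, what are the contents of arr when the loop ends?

lo=0 mid=0 hi=11
8>3: swap(0,11), hi=10 ⇒ [3, 6, 8, 3, 5, 6, 8, 8, 3, 3, 4, 8]
3=3: mid=1
6>3: swap(1,10), hi=9 ⇒ [3, 4, 8, 3, 5, 6, 8, 8, 3, 3, 6, 8]
4>3: swap(1,9), hi=8 ⇒ [3, 3, 8, 3, 5, 6, 8, 8, 3, 4, 6, 8]
3=3: mid=2
8>3: swap(2,8), hi=7 ⇒ [3, 3, 3, 3, 5, 6, 8, 8, 8, 4, 6, 8]
3=3: mid=3
3=3: mid=4
5>3: swap(4,7), hi=6 ⇒ [3, 3, 3, 3, 8, 6, 8, 5, 8, 4, 6, 8]
8>3: swap(4,6), hi=5 ⇒ [3, 3, 3, 3, 8, 6, 8, 5, 8, 4, 6, 8]
8>3: swap(4,5), hi=4 ⇒ [3, 3, 3, 3, 6, 8, 8, 5, 8, 4, 6, 8]
6>3: swap(4,4), hi=3 ⇒ [3, 3, 3, 3, 6, 8, 8, 5, 8, 4, 6, 8]
done. lo=0 hi=3; arr=[3, 3, 3, 3, 6, 8, 8, 5, 8, 4, 6, 8]

[3, 3, 3, 3, 6, 8, 8, 5, 8, 4, 6, 8]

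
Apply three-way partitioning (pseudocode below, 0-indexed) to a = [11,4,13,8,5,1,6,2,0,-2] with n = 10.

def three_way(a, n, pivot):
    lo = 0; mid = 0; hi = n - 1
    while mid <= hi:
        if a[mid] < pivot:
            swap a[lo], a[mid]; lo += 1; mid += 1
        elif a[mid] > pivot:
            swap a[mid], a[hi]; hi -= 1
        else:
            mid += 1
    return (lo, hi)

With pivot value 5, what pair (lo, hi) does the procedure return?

lo=0 mid=0 hi=9
11>5: swap(0,9), hi=8 ⇒ [-2,4,13,8,5,1,6,2,0,11]
-2<5: swap(0,0), lo=1 mid=1 ⇒ [-2,4,13,8,5,1,6,2,0,11]
4<5: swap(1,1), lo=2 mid=2 ⇒ [-2,4,13,8,5,1,6,2,0,11]
13>5: swap(2,8), hi=7 ⇒ [-2,4,0,8,5,1,6,2,13,11]
0<5: swap(2,2), lo=3 mid=3 ⇒ [-2,4,0,8,5,1,6,2,13,11]
8>5: swap(3,7), hi=6 ⇒ [-2,4,0,2,5,1,6,8,13,11]
2<5: swap(3,3), lo=4 mid=4 ⇒ [-2,4,0,2,5,1,6,8,13,11]
5=5: mid=5
1<5: swap(4,5), lo=5 mid=6 ⇒ [-2,4,0,2,1,5,6,8,13,11]
6>5: swap(6,6), hi=5 ⇒ [-2,4,0,2,1,5,6,8,13,11]
done. lo=5 hi=5; a=[-2,4,0,2,1,5,6,8,13,11]

(5, 5)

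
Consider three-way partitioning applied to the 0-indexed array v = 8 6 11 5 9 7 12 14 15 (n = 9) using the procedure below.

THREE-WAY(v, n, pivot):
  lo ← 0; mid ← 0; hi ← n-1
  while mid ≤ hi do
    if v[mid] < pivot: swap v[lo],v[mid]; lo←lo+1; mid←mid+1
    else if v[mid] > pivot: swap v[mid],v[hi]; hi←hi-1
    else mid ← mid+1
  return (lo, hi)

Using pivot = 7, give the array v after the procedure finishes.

6 5 7 9 11 12 14 15 8

pivot = 7; lo=0, mid=0, hi=8
v[mid]=8>7: swap v[0],v[8]; hi=7 → 15 6 11 5 9 7 12 14 8
v[mid]=15>7: swap v[0],v[7]; hi=6 → 14 6 11 5 9 7 12 15 8
v[mid]=14>7: swap v[0],v[6]; hi=5 → 12 6 11 5 9 7 14 15 8
v[mid]=12>7: swap v[0],v[5]; hi=4 → 7 6 11 5 9 12 14 15 8
v[mid]=7=7: mid=1
v[mid]=6<7: swap v[0],v[1]; lo=1,mid=2 → 6 7 11 5 9 12 14 15 8
v[mid]=11>7: swap v[2],v[4]; hi=3 → 6 7 9 5 11 12 14 15 8
v[mid]=9>7: swap v[2],v[3]; hi=2 → 6 7 5 9 11 12 14 15 8
v[mid]=5<7: swap v[1],v[2]; lo=2,mid=3 → 6 5 7 9 11 12 14 15 8
end: lo=2, hi=2; v = 6 5 7 9 11 12 14 15 8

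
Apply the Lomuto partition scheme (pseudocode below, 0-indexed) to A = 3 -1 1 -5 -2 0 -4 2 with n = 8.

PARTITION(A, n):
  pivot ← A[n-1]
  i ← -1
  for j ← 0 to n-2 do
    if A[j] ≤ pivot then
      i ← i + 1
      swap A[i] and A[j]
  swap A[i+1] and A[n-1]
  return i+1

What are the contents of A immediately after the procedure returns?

-1 1 -5 -2 0 -4 2 3

pivot = A[7] = 2; i = -1
j=0: A[0]=3 > 2 → no swap
j=1: A[1]=-1 ≤ 2 → i=0, swap A[0],A[1] → -1 3 1 -5 -2 0 -4 2
j=2: A[2]=1 ≤ 2 → i=1, swap A[1],A[2] → -1 1 3 -5 -2 0 -4 2
j=3: A[3]=-5 ≤ 2 → i=2, swap A[2],A[3] → -1 1 -5 3 -2 0 -4 2
j=4: A[4]=-2 ≤ 2 → i=3, swap A[3],A[4] → -1 1 -5 -2 3 0 -4 2
j=5: A[5]=0 ≤ 2 → i=4, swap A[4],A[5] → -1 1 -5 -2 0 3 -4 2
j=6: A[6]=-4 ≤ 2 → i=5, swap A[5],A[6] → -1 1 -5 -2 0 -4 3 2
final swap A[6],A[7] → -1 1 -5 -2 0 -4 2 3; return 6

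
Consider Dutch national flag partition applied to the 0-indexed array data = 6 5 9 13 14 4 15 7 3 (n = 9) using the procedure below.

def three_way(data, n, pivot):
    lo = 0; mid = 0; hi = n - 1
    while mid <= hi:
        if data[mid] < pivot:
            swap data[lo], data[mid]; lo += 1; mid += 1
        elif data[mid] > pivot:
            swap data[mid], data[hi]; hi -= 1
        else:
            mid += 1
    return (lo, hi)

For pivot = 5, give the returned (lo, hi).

pivot = 5; lo=0, mid=0, hi=8
data[mid]=6>5: swap data[0],data[8]; hi=7 → 3 5 9 13 14 4 15 7 6
data[mid]=3<5: swap data[0],data[0]; lo=1,mid=1 → 3 5 9 13 14 4 15 7 6
data[mid]=5=5: mid=2
data[mid]=9>5: swap data[2],data[7]; hi=6 → 3 5 7 13 14 4 15 9 6
data[mid]=7>5: swap data[2],data[6]; hi=5 → 3 5 15 13 14 4 7 9 6
data[mid]=15>5: swap data[2],data[5]; hi=4 → 3 5 4 13 14 15 7 9 6
data[mid]=4<5: swap data[1],data[2]; lo=2,mid=3 → 3 4 5 13 14 15 7 9 6
data[mid]=13>5: swap data[3],data[4]; hi=3 → 3 4 5 14 13 15 7 9 6
data[mid]=14>5: swap data[3],data[3]; hi=2 → 3 4 5 14 13 15 7 9 6
end: lo=2, hi=2; data = 3 4 5 14 13 15 7 9 6

(2, 2)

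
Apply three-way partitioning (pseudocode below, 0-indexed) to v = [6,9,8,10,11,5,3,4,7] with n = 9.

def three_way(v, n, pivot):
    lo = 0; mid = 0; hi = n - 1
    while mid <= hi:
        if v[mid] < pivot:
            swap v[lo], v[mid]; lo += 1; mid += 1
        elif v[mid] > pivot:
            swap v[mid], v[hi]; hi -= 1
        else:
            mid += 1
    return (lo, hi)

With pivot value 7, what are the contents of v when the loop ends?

[6,4,3,5,7,11,10,8,9]

pivot = 7; lo=0, mid=0, hi=8
v[mid]=6<7: swap v[0],v[0]; lo=1,mid=1 → [6,9,8,10,11,5,3,4,7]
v[mid]=9>7: swap v[1],v[8]; hi=7 → [6,7,8,10,11,5,3,4,9]
v[mid]=7=7: mid=2
v[mid]=8>7: swap v[2],v[7]; hi=6 → [6,7,4,10,11,5,3,8,9]
v[mid]=4<7: swap v[1],v[2]; lo=2,mid=3 → [6,4,7,10,11,5,3,8,9]
v[mid]=10>7: swap v[3],v[6]; hi=5 → [6,4,7,3,11,5,10,8,9]
v[mid]=3<7: swap v[2],v[3]; lo=3,mid=4 → [6,4,3,7,11,5,10,8,9]
v[mid]=11>7: swap v[4],v[5]; hi=4 → [6,4,3,7,5,11,10,8,9]
v[mid]=5<7: swap v[3],v[4]; lo=4,mid=5 → [6,4,3,5,7,11,10,8,9]
end: lo=4, hi=4; v = [6,4,3,5,7,11,10,8,9]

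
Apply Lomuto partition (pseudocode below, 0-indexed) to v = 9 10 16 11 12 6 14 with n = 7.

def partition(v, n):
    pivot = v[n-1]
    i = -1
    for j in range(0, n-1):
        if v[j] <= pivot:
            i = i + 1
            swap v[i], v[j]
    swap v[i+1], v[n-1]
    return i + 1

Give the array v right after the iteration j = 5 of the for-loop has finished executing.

9 10 11 12 6 16 14

pivot=14, i=-1
j=0: 9≤14, i=0, swap(0,0) ⇒ 9 10 16 11 12 6 14
j=1: 10≤14, i=1, swap(1,1) ⇒ 9 10 16 11 12 6 14
j=2: 16>14, skip
j=3: 11≤14, i=2, swap(2,3) ⇒ 9 10 11 16 12 6 14
j=4: 12≤14, i=3, swap(3,4) ⇒ 9 10 11 12 16 6 14
j=5: 6≤14, i=4, swap(4,5) ⇒ 9 10 11 12 6 16 14
(after j=5) v = 9 10 11 12 6 16 14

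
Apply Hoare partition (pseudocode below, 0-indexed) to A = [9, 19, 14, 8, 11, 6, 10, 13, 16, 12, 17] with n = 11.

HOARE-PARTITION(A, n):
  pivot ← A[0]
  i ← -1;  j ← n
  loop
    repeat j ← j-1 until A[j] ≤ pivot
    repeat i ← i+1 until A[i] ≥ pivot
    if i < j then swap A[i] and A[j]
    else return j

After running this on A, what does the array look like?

[6, 8, 14, 19, 11, 9, 10, 13, 16, 12, 17]

pivot=9
j stops at 5 (6), i stops at 0 (9); swap ⇒ [6, 19, 14, 8, 11, 9, 10, 13, 16, 12, 17]
j stops at 3 (8), i stops at 1 (19); swap ⇒ [6, 8, 14, 19, 11, 9, 10, 13, 16, 12, 17]
j stops at 1, i stops at 2; i≥j ⇒ return 1. A=[6, 8, 14, 19, 11, 9, 10, 13, 16, 12, 17]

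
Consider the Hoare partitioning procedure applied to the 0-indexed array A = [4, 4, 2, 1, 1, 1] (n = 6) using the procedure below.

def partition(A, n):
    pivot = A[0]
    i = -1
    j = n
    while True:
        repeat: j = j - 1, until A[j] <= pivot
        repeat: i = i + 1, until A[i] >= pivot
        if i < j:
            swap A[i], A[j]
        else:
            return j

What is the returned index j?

3

pivot=4
j stops at 5 (1), i stops at 0 (4); swap ⇒ [1, 4, 2, 1, 1, 4]
j stops at 4 (1), i stops at 1 (4); swap ⇒ [1, 1, 2, 1, 4, 4]
j stops at 3, i stops at 4; i≥j ⇒ return 3. A=[1, 1, 2, 1, 4, 4]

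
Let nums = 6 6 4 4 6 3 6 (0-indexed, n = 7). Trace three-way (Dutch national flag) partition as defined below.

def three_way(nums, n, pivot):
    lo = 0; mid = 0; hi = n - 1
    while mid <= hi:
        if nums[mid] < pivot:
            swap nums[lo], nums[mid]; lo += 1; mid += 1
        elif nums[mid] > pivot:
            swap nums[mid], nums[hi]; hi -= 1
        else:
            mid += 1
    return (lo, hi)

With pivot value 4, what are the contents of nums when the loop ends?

3 4 4 6 6 6 6

lo=0 mid=0 hi=6
6>4: swap(0,6), hi=5 ⇒ 6 6 4 4 6 3 6
6>4: swap(0,5), hi=4 ⇒ 3 6 4 4 6 6 6
3<4: swap(0,0), lo=1 mid=1 ⇒ 3 6 4 4 6 6 6
6>4: swap(1,4), hi=3 ⇒ 3 6 4 4 6 6 6
6>4: swap(1,3), hi=2 ⇒ 3 4 4 6 6 6 6
4=4: mid=2
4=4: mid=3
done. lo=1 hi=2; nums=3 4 4 6 6 6 6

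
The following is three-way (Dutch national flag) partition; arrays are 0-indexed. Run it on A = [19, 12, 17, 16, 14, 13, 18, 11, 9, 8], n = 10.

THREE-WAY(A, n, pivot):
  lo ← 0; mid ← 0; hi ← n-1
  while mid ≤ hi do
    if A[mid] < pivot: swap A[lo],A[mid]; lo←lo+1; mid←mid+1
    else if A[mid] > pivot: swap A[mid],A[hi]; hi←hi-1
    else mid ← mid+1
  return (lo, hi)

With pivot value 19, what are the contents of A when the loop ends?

[12, 17, 16, 14, 13, 18, 11, 9, 8, 19]

pivot = 19; lo=0, mid=0, hi=9
A[mid]=19=19: mid=1
A[mid]=12<19: swap A[0],A[1]; lo=1,mid=2 → [12, 19, 17, 16, 14, 13, 18, 11, 9, 8]
A[mid]=17<19: swap A[1],A[2]; lo=2,mid=3 → [12, 17, 19, 16, 14, 13, 18, 11, 9, 8]
A[mid]=16<19: swap A[2],A[3]; lo=3,mid=4 → [12, 17, 16, 19, 14, 13, 18, 11, 9, 8]
A[mid]=14<19: swap A[3],A[4]; lo=4,mid=5 → [12, 17, 16, 14, 19, 13, 18, 11, 9, 8]
A[mid]=13<19: swap A[4],A[5]; lo=5,mid=6 → [12, 17, 16, 14, 13, 19, 18, 11, 9, 8]
A[mid]=18<19: swap A[5],A[6]; lo=6,mid=7 → [12, 17, 16, 14, 13, 18, 19, 11, 9, 8]
A[mid]=11<19: swap A[6],A[7]; lo=7,mid=8 → [12, 17, 16, 14, 13, 18, 11, 19, 9, 8]
A[mid]=9<19: swap A[7],A[8]; lo=8,mid=9 → [12, 17, 16, 14, 13, 18, 11, 9, 19, 8]
A[mid]=8<19: swap A[8],A[9]; lo=9,mid=10 → [12, 17, 16, 14, 13, 18, 11, 9, 8, 19]
end: lo=9, hi=9; A = [12, 17, 16, 14, 13, 18, 11, 9, 8, 19]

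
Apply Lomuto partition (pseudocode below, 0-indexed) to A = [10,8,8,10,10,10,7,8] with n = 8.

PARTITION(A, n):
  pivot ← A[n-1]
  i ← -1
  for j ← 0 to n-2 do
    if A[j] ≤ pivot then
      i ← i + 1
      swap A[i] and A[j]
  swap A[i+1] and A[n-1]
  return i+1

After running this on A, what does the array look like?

[8,8,7,8,10,10,10,10]

pivot = A[7] = 8; i = -1
j=0: A[0]=10 > 8 → no swap
j=1: A[1]=8 ≤ 8 → i=0, swap A[0],A[1] → [8,10,8,10,10,10,7,8]
j=2: A[2]=8 ≤ 8 → i=1, swap A[1],A[2] → [8,8,10,10,10,10,7,8]
j=3: A[3]=10 > 8 → no swap
j=4: A[4]=10 > 8 → no swap
j=5: A[5]=10 > 8 → no swap
j=6: A[6]=7 ≤ 8 → i=2, swap A[2],A[6] → [8,8,7,10,10,10,10,8]
final swap A[3],A[7] → [8,8,7,8,10,10,10,10]; return 3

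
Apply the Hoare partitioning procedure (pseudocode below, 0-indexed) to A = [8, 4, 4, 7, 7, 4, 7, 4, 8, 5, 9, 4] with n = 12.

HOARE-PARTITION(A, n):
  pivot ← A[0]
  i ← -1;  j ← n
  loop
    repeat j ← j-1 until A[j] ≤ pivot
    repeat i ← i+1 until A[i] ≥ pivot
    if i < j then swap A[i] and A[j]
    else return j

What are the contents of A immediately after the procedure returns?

pivot=8
j stops at 11 (4), i stops at 0 (8); swap ⇒ [4, 4, 4, 7, 7, 4, 7, 4, 8, 5, 9, 8]
j stops at 9 (5), i stops at 8 (8); swap ⇒ [4, 4, 4, 7, 7, 4, 7, 4, 5, 8, 9, 8]
j stops at 8, i stops at 9; i≥j ⇒ return 8. A=[4, 4, 4, 7, 7, 4, 7, 4, 5, 8, 9, 8]

[4, 4, 4, 7, 7, 4, 7, 4, 5, 8, 9, 8]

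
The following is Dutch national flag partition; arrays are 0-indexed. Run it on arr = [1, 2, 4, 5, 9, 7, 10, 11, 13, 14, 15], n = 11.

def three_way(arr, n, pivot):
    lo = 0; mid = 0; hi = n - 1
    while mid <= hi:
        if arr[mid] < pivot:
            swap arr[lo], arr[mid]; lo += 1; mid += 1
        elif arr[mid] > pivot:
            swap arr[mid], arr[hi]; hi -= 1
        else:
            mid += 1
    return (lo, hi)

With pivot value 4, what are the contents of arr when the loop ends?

[1, 2, 4, 9, 7, 10, 11, 13, 14, 15, 5]

pivot = 4; lo=0, mid=0, hi=10
arr[mid]=1<4: swap arr[0],arr[0]; lo=1,mid=1 → [1, 2, 4, 5, 9, 7, 10, 11, 13, 14, 15]
arr[mid]=2<4: swap arr[1],arr[1]; lo=2,mid=2 → [1, 2, 4, 5, 9, 7, 10, 11, 13, 14, 15]
arr[mid]=4=4: mid=3
arr[mid]=5>4: swap arr[3],arr[10]; hi=9 → [1, 2, 4, 15, 9, 7, 10, 11, 13, 14, 5]
arr[mid]=15>4: swap arr[3],arr[9]; hi=8 → [1, 2, 4, 14, 9, 7, 10, 11, 13, 15, 5]
arr[mid]=14>4: swap arr[3],arr[8]; hi=7 → [1, 2, 4, 13, 9, 7, 10, 11, 14, 15, 5]
arr[mid]=13>4: swap arr[3],arr[7]; hi=6 → [1, 2, 4, 11, 9, 7, 10, 13, 14, 15, 5]
arr[mid]=11>4: swap arr[3],arr[6]; hi=5 → [1, 2, 4, 10, 9, 7, 11, 13, 14, 15, 5]
arr[mid]=10>4: swap arr[3],arr[5]; hi=4 → [1, 2, 4, 7, 9, 10, 11, 13, 14, 15, 5]
arr[mid]=7>4: swap arr[3],arr[4]; hi=3 → [1, 2, 4, 9, 7, 10, 11, 13, 14, 15, 5]
arr[mid]=9>4: swap arr[3],arr[3]; hi=2 → [1, 2, 4, 9, 7, 10, 11, 13, 14, 15, 5]
end: lo=2, hi=2; arr = [1, 2, 4, 9, 7, 10, 11, 13, 14, 15, 5]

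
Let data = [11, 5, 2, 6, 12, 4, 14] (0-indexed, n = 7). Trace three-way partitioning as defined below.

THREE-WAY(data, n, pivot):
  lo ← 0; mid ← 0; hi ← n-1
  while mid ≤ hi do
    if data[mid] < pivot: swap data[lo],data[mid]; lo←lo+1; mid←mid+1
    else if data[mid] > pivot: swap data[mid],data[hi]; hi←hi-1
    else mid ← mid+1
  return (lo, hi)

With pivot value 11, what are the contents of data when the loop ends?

lo=0 mid=0 hi=6
11=11: mid=1
5<11: swap(0,1), lo=1 mid=2 ⇒ [5, 11, 2, 6, 12, 4, 14]
2<11: swap(1,2), lo=2 mid=3 ⇒ [5, 2, 11, 6, 12, 4, 14]
6<11: swap(2,3), lo=3 mid=4 ⇒ [5, 2, 6, 11, 12, 4, 14]
12>11: swap(4,6), hi=5 ⇒ [5, 2, 6, 11, 14, 4, 12]
14>11: swap(4,5), hi=4 ⇒ [5, 2, 6, 11, 4, 14, 12]
4<11: swap(3,4), lo=4 mid=5 ⇒ [5, 2, 6, 4, 11, 14, 12]
done. lo=4 hi=4; data=[5, 2, 6, 4, 11, 14, 12]

[5, 2, 6, 4, 11, 14, 12]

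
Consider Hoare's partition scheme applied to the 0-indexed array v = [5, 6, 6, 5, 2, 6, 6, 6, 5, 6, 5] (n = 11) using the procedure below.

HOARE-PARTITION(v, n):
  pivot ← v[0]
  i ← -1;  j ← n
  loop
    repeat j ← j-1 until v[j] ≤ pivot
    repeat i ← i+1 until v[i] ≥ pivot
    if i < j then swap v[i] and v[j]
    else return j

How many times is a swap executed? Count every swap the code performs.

pivot=5
j stops at 10 (5), i stops at 0 (5); swap ⇒ [5, 6, 6, 5, 2, 6, 6, 6, 5, 6, 5]
j stops at 8 (5), i stops at 1 (6); swap ⇒ [5, 5, 6, 5, 2, 6, 6, 6, 6, 6, 5]
j stops at 4 (2), i stops at 2 (6); swap ⇒ [5, 5, 2, 5, 6, 6, 6, 6, 6, 6, 5]
j stops at 3, i stops at 3; i≥j ⇒ return 3. v=[5, 5, 2, 5, 6, 6, 6, 6, 6, 6, 5]

3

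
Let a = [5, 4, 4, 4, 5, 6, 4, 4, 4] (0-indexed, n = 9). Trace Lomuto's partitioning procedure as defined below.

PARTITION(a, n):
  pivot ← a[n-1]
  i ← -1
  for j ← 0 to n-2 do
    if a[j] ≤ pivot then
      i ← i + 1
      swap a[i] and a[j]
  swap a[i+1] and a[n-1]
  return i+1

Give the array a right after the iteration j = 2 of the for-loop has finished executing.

[4, 4, 5, 4, 5, 6, 4, 4, 4]

pivot=4, i=-1
j=0: 5>4, skip
j=1: 4≤4, i=0, swap(0,1) ⇒ [4, 5, 4, 4, 5, 6, 4, 4, 4]
j=2: 4≤4, i=1, swap(1,2) ⇒ [4, 4, 5, 4, 5, 6, 4, 4, 4]
(after j=2) a = [4, 4, 5, 4, 5, 6, 4, 4, 4]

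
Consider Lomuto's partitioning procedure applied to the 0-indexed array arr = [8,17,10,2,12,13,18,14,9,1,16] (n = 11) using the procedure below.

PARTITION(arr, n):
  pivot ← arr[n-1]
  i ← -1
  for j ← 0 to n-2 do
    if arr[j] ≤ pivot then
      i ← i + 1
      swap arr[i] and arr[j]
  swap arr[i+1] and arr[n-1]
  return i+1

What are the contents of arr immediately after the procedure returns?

pivot=16, i=-1
j=0: 8≤16, i=0, swap(0,0) ⇒ [8,17,10,2,12,13,18,14,9,1,16]
j=1: 17>16, skip
j=2: 10≤16, i=1, swap(1,2) ⇒ [8,10,17,2,12,13,18,14,9,1,16]
j=3: 2≤16, i=2, swap(2,3) ⇒ [8,10,2,17,12,13,18,14,9,1,16]
j=4: 12≤16, i=3, swap(3,4) ⇒ [8,10,2,12,17,13,18,14,9,1,16]
j=5: 13≤16, i=4, swap(4,5) ⇒ [8,10,2,12,13,17,18,14,9,1,16]
j=6: 18>16, skip
j=7: 14≤16, i=5, swap(5,7) ⇒ [8,10,2,12,13,14,18,17,9,1,16]
j=8: 9≤16, i=6, swap(6,8) ⇒ [8,10,2,12,13,14,9,17,18,1,16]
j=9: 1≤16, i=7, swap(7,9) ⇒ [8,10,2,12,13,14,9,1,18,17,16]
swap(8,10) ⇒ [8,10,2,12,13,14,9,1,16,17,18]; return 8

[8,10,2,12,13,14,9,1,16,17,18]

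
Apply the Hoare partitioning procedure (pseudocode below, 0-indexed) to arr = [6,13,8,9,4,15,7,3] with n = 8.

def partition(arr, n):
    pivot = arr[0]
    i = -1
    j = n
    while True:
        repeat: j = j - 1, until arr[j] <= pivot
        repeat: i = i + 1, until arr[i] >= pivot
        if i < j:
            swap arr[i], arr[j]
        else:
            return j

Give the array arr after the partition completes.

[3,4,8,9,13,15,7,6]

pivot = arr[0] = 6; i = -1, j = 8
j→7 (arr[7]=3≤6), i→0 (arr[0]=6≥6); i<j, swap → [3,13,8,9,4,15,7,6]
j→4 (arr[4]=4≤6), i→1 (arr[1]=13≥6); i<j, swap → [3,4,8,9,13,15,7,6]
j→1, i→2; i≥j, return j=1. arr = [3,4,8,9,13,15,7,6]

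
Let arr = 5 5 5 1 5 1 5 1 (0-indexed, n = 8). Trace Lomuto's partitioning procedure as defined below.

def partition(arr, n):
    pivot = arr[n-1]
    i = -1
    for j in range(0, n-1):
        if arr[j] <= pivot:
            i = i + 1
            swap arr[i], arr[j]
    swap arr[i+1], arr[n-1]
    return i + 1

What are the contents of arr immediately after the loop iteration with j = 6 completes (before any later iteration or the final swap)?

pivot=1, i=-1
j=0: 5>1, skip
j=1: 5>1, skip
j=2: 5>1, skip
j=3: 1≤1, i=0, swap(0,3) ⇒ 1 5 5 5 5 1 5 1
j=4: 5>1, skip
j=5: 1≤1, i=1, swap(1,5) ⇒ 1 1 5 5 5 5 5 1
j=6: 5>1, skip
(after j=6) arr = 1 1 5 5 5 5 5 1

1 1 5 5 5 5 5 1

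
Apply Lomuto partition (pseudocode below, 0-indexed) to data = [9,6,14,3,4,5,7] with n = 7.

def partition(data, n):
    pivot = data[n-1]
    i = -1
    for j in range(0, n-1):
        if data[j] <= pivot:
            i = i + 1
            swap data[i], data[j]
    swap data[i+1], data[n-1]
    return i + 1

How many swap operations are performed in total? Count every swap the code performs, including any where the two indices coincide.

5

pivot=7, i=-1
j=0: 9>7, skip
j=1: 6≤7, i=0, swap(0,1) ⇒ [6,9,14,3,4,5,7]
j=2: 14>7, skip
j=3: 3≤7, i=1, swap(1,3) ⇒ [6,3,14,9,4,5,7]
j=4: 4≤7, i=2, swap(2,4) ⇒ [6,3,4,9,14,5,7]
j=5: 5≤7, i=3, swap(3,5) ⇒ [6,3,4,5,14,9,7]
swap(4,6) ⇒ [6,3,4,5,7,9,14]; return 4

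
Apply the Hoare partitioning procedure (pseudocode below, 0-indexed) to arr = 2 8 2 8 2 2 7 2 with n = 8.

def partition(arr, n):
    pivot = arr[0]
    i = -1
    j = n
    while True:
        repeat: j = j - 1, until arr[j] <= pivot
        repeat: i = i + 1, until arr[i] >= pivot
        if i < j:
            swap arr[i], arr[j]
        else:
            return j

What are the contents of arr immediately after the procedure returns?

2 2 2 8 2 8 7 2

pivot=2
j stops at 7 (2), i stops at 0 (2); swap ⇒ 2 8 2 8 2 2 7 2
j stops at 5 (2), i stops at 1 (8); swap ⇒ 2 2 2 8 2 8 7 2
j stops at 4 (2), i stops at 2 (2); swap ⇒ 2 2 2 8 2 8 7 2
j stops at 2, i stops at 3; i≥j ⇒ return 2. arr=2 2 2 8 2 8 7 2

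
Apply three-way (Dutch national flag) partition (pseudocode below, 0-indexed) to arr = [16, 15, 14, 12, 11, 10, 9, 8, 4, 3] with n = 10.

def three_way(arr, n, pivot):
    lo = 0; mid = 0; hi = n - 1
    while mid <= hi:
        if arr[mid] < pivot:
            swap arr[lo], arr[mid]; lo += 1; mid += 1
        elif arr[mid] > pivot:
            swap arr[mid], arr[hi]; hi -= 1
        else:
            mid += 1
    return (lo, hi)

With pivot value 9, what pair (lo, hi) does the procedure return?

pivot = 9; lo=0, mid=0, hi=9
arr[mid]=16>9: swap arr[0],arr[9]; hi=8 → [3, 15, 14, 12, 11, 10, 9, 8, 4, 16]
arr[mid]=3<9: swap arr[0],arr[0]; lo=1,mid=1 → [3, 15, 14, 12, 11, 10, 9, 8, 4, 16]
arr[mid]=15>9: swap arr[1],arr[8]; hi=7 → [3, 4, 14, 12, 11, 10, 9, 8, 15, 16]
arr[mid]=4<9: swap arr[1],arr[1]; lo=2,mid=2 → [3, 4, 14, 12, 11, 10, 9, 8, 15, 16]
arr[mid]=14>9: swap arr[2],arr[7]; hi=6 → [3, 4, 8, 12, 11, 10, 9, 14, 15, 16]
arr[mid]=8<9: swap arr[2],arr[2]; lo=3,mid=3 → [3, 4, 8, 12, 11, 10, 9, 14, 15, 16]
arr[mid]=12>9: swap arr[3],arr[6]; hi=5 → [3, 4, 8, 9, 11, 10, 12, 14, 15, 16]
arr[mid]=9=9: mid=4
arr[mid]=11>9: swap arr[4],arr[5]; hi=4 → [3, 4, 8, 9, 10, 11, 12, 14, 15, 16]
arr[mid]=10>9: swap arr[4],arr[4]; hi=3 → [3, 4, 8, 9, 10, 11, 12, 14, 15, 16]
end: lo=3, hi=3; arr = [3, 4, 8, 9, 10, 11, 12, 14, 15, 16]

(3, 3)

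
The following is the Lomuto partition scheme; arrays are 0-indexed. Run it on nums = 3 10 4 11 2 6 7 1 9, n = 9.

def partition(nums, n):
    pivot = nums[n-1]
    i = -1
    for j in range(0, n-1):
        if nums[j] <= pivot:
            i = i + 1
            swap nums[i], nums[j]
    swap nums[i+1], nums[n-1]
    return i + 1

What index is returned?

6

pivot=9, i=-1
j=0: 3≤9, i=0, swap(0,0) ⇒ 3 10 4 11 2 6 7 1 9
j=1: 10>9, skip
j=2: 4≤9, i=1, swap(1,2) ⇒ 3 4 10 11 2 6 7 1 9
j=3: 11>9, skip
j=4: 2≤9, i=2, swap(2,4) ⇒ 3 4 2 11 10 6 7 1 9
j=5: 6≤9, i=3, swap(3,5) ⇒ 3 4 2 6 10 11 7 1 9
j=6: 7≤9, i=4, swap(4,6) ⇒ 3 4 2 6 7 11 10 1 9
j=7: 1≤9, i=5, swap(5,7) ⇒ 3 4 2 6 7 1 10 11 9
swap(6,8) ⇒ 3 4 2 6 7 1 9 11 10; return 6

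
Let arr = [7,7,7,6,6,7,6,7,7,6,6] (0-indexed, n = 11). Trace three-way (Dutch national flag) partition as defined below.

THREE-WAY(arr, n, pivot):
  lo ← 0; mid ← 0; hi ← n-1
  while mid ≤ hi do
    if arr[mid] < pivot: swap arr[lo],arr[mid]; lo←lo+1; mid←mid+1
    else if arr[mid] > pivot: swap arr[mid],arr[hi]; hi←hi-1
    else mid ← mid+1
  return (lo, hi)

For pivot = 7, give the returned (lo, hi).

(5, 10)

pivot = 7; lo=0, mid=0, hi=10
arr[mid]=7=7: mid=1
arr[mid]=7=7: mid=2
arr[mid]=7=7: mid=3
arr[mid]=6<7: swap arr[0],arr[3]; lo=1,mid=4 → [6,7,7,7,6,7,6,7,7,6,6]
arr[mid]=6<7: swap arr[1],arr[4]; lo=2,mid=5 → [6,6,7,7,7,7,6,7,7,6,6]
arr[mid]=7=7: mid=6
arr[mid]=6<7: swap arr[2],arr[6]; lo=3,mid=7 → [6,6,6,7,7,7,7,7,7,6,6]
arr[mid]=7=7: mid=8
arr[mid]=7=7: mid=9
arr[mid]=6<7: swap arr[3],arr[9]; lo=4,mid=10 → [6,6,6,6,7,7,7,7,7,7,6]
arr[mid]=6<7: swap arr[4],arr[10]; lo=5,mid=11 → [6,6,6,6,6,7,7,7,7,7,7]
end: lo=5, hi=10; arr = [6,6,6,6,6,7,7,7,7,7,7]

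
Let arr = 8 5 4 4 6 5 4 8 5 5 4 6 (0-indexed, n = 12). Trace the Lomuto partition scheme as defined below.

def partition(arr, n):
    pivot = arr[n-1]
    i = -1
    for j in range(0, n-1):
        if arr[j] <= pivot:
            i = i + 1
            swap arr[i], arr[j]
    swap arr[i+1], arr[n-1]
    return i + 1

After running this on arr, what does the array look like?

pivot = arr[11] = 6; i = -1
j=0: arr[0]=8 > 6 → no swap
j=1: arr[1]=5 ≤ 6 → i=0, swap arr[0],arr[1] → 5 8 4 4 6 5 4 8 5 5 4 6
j=2: arr[2]=4 ≤ 6 → i=1, swap arr[1],arr[2] → 5 4 8 4 6 5 4 8 5 5 4 6
j=3: arr[3]=4 ≤ 6 → i=2, swap arr[2],arr[3] → 5 4 4 8 6 5 4 8 5 5 4 6
j=4: arr[4]=6 ≤ 6 → i=3, swap arr[3],arr[4] → 5 4 4 6 8 5 4 8 5 5 4 6
j=5: arr[5]=5 ≤ 6 → i=4, swap arr[4],arr[5] → 5 4 4 6 5 8 4 8 5 5 4 6
j=6: arr[6]=4 ≤ 6 → i=5, swap arr[5],arr[6] → 5 4 4 6 5 4 8 8 5 5 4 6
j=7: arr[7]=8 > 6 → no swap
j=8: arr[8]=5 ≤ 6 → i=6, swap arr[6],arr[8] → 5 4 4 6 5 4 5 8 8 5 4 6
j=9: arr[9]=5 ≤ 6 → i=7, swap arr[7],arr[9] → 5 4 4 6 5 4 5 5 8 8 4 6
j=10: arr[10]=4 ≤ 6 → i=8, swap arr[8],arr[10] → 5 4 4 6 5 4 5 5 4 8 8 6
final swap arr[9],arr[11] → 5 4 4 6 5 4 5 5 4 6 8 8; return 9

5 4 4 6 5 4 5 5 4 6 8 8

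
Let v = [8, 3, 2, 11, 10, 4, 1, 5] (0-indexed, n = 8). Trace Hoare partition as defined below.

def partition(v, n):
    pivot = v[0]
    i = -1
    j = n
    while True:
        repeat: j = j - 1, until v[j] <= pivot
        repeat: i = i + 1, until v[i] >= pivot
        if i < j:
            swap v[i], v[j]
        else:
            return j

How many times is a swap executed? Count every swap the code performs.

pivot=8
j stops at 7 (5), i stops at 0 (8); swap ⇒ [5, 3, 2, 11, 10, 4, 1, 8]
j stops at 6 (1), i stops at 3 (11); swap ⇒ [5, 3, 2, 1, 10, 4, 11, 8]
j stops at 5 (4), i stops at 4 (10); swap ⇒ [5, 3, 2, 1, 4, 10, 11, 8]
j stops at 4, i stops at 5; i≥j ⇒ return 4. v=[5, 3, 2, 1, 4, 10, 11, 8]

3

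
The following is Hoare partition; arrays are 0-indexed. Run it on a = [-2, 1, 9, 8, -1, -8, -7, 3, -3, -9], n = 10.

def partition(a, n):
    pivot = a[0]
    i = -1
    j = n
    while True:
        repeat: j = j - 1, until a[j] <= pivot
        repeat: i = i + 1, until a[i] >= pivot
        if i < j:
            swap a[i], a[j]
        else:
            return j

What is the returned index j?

pivot=-2
j stops at 9 (-9), i stops at 0 (-2); swap ⇒ [-9, 1, 9, 8, -1, -8, -7, 3, -3, -2]
j stops at 8 (-3), i stops at 1 (1); swap ⇒ [-9, -3, 9, 8, -1, -8, -7, 3, 1, -2]
j stops at 6 (-7), i stops at 2 (9); swap ⇒ [-9, -3, -7, 8, -1, -8, 9, 3, 1, -2]
j stops at 5 (-8), i stops at 3 (8); swap ⇒ [-9, -3, -7, -8, -1, 8, 9, 3, 1, -2]
j stops at 3, i stops at 4; i≥j ⇒ return 3. a=[-9, -3, -7, -8, -1, 8, 9, 3, 1, -2]

3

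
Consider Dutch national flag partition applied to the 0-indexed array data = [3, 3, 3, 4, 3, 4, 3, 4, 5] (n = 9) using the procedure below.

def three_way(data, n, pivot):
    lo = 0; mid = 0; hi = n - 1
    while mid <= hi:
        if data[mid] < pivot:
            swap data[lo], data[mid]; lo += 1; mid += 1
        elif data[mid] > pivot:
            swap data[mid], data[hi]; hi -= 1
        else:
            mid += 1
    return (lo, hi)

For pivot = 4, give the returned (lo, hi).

(5, 7)

pivot = 4; lo=0, mid=0, hi=8
data[mid]=3<4: swap data[0],data[0]; lo=1,mid=1 → [3, 3, 3, 4, 3, 4, 3, 4, 5]
data[mid]=3<4: swap data[1],data[1]; lo=2,mid=2 → [3, 3, 3, 4, 3, 4, 3, 4, 5]
data[mid]=3<4: swap data[2],data[2]; lo=3,mid=3 → [3, 3, 3, 4, 3, 4, 3, 4, 5]
data[mid]=4=4: mid=4
data[mid]=3<4: swap data[3],data[4]; lo=4,mid=5 → [3, 3, 3, 3, 4, 4, 3, 4, 5]
data[mid]=4=4: mid=6
data[mid]=3<4: swap data[4],data[6]; lo=5,mid=7 → [3, 3, 3, 3, 3, 4, 4, 4, 5]
data[mid]=4=4: mid=8
data[mid]=5>4: swap data[8],data[8]; hi=7 → [3, 3, 3, 3, 3, 4, 4, 4, 5]
end: lo=5, hi=7; data = [3, 3, 3, 3, 3, 4, 4, 4, 5]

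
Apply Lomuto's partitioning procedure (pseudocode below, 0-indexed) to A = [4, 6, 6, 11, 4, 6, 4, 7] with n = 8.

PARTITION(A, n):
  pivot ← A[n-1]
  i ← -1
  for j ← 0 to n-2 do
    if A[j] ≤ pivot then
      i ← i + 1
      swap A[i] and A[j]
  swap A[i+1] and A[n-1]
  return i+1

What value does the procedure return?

pivot = A[7] = 7; i = -1
j=0: A[0]=4 ≤ 7 → i=0, swap A[0],A[0] (no change) → [4, 6, 6, 11, 4, 6, 4, 7]
j=1: A[1]=6 ≤ 7 → i=1, swap A[1],A[1] (no change) → [4, 6, 6, 11, 4, 6, 4, 7]
j=2: A[2]=6 ≤ 7 → i=2, swap A[2],A[2] (no change) → [4, 6, 6, 11, 4, 6, 4, 7]
j=3: A[3]=11 > 7 → no swap
j=4: A[4]=4 ≤ 7 → i=3, swap A[3],A[4] → [4, 6, 6, 4, 11, 6, 4, 7]
j=5: A[5]=6 ≤ 7 → i=4, swap A[4],A[5] → [4, 6, 6, 4, 6, 11, 4, 7]
j=6: A[6]=4 ≤ 7 → i=5, swap A[5],A[6] → [4, 6, 6, 4, 6, 4, 11, 7]
final swap A[6],A[7] → [4, 6, 6, 4, 6, 4, 7, 11]; return 6

6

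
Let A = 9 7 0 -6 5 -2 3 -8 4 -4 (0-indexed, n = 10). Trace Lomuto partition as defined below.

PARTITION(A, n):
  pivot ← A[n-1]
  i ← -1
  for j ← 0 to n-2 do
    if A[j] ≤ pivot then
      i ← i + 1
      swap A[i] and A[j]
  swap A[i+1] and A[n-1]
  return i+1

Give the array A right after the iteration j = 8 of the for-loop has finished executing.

-6 -8 0 9 5 -2 3 7 4 -4

pivot=-4, i=-1
j=0: 9>-4, skip
j=1: 7>-4, skip
j=2: 0>-4, skip
j=3: -6≤-4, i=0, swap(0,3) ⇒ -6 7 0 9 5 -2 3 -8 4 -4
j=4: 5>-4, skip
j=5: -2>-4, skip
j=6: 3>-4, skip
j=7: -8≤-4, i=1, swap(1,7) ⇒ -6 -8 0 9 5 -2 3 7 4 -4
j=8: 4>-4, skip
(after j=8) A = -6 -8 0 9 5 -2 3 7 4 -4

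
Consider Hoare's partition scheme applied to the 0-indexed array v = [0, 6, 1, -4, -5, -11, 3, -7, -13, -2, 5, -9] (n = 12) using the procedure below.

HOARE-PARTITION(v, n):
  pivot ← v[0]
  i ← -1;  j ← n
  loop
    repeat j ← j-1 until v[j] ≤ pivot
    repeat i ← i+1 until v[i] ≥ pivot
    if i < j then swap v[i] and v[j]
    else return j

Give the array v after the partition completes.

pivot = v[0] = 0; i = -1, j = 12
j→11 (v[11]=-9≤0), i→0 (v[0]=0≥0); i<j, swap → [-9, 6, 1, -4, -5, -11, 3, -7, -13, -2, 5, 0]
j→9 (v[9]=-2≤0), i→1 (v[1]=6≥0); i<j, swap → [-9, -2, 1, -4, -5, -11, 3, -7, -13, 6, 5, 0]
j→8 (v[8]=-13≤0), i→2 (v[2]=1≥0); i<j, swap → [-9, -2, -13, -4, -5, -11, 3, -7, 1, 6, 5, 0]
j→7 (v[7]=-7≤0), i→6 (v[6]=3≥0); i<j, swap → [-9, -2, -13, -4, -5, -11, -7, 3, 1, 6, 5, 0]
j→6, i→7; i≥j, return j=6. v = [-9, -2, -13, -4, -5, -11, -7, 3, 1, 6, 5, 0]

[-9, -2, -13, -4, -5, -11, -7, 3, 1, 6, 5, 0]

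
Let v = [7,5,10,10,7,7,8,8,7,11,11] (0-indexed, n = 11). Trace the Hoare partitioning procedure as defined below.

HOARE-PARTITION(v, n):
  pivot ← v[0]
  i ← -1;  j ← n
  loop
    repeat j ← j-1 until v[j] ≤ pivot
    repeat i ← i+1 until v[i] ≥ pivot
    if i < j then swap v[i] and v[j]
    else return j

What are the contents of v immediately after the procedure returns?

pivot = v[0] = 7; i = -1, j = 11
j→8 (v[8]=7≤7), i→0 (v[0]=7≥7); i<j, swap → [7,5,10,10,7,7,8,8,7,11,11]
j→5 (v[5]=7≤7), i→2 (v[2]=10≥7); i<j, swap → [7,5,7,10,7,10,8,8,7,11,11]
j→4 (v[4]=7≤7), i→3 (v[3]=10≥7); i<j, swap → [7,5,7,7,10,10,8,8,7,11,11]
j→3, i→4; i≥j, return j=3. v = [7,5,7,7,10,10,8,8,7,11,11]

[7,5,7,7,10,10,8,8,7,11,11]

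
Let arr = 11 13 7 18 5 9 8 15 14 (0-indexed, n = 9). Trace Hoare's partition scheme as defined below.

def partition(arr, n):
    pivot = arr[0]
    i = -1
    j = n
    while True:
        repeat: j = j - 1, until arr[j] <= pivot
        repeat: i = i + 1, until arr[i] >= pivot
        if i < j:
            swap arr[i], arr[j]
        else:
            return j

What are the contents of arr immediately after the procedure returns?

8 9 7 5 18 13 11 15 14

pivot=11
j stops at 6 (8), i stops at 0 (11); swap ⇒ 8 13 7 18 5 9 11 15 14
j stops at 5 (9), i stops at 1 (13); swap ⇒ 8 9 7 18 5 13 11 15 14
j stops at 4 (5), i stops at 3 (18); swap ⇒ 8 9 7 5 18 13 11 15 14
j stops at 3, i stops at 4; i≥j ⇒ return 3. arr=8 9 7 5 18 13 11 15 14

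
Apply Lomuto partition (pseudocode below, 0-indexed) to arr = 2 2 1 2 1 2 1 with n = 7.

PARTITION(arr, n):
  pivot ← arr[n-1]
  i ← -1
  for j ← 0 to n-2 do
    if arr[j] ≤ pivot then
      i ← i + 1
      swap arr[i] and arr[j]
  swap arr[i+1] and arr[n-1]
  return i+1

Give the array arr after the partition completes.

pivot=1, i=-1
j=0: 2>1, skip
j=1: 2>1, skip
j=2: 1≤1, i=0, swap(0,2) ⇒ 1 2 2 2 1 2 1
j=3: 2>1, skip
j=4: 1≤1, i=1, swap(1,4) ⇒ 1 1 2 2 2 2 1
j=5: 2>1, skip
swap(2,6) ⇒ 1 1 1 2 2 2 2; return 2

1 1 1 2 2 2 2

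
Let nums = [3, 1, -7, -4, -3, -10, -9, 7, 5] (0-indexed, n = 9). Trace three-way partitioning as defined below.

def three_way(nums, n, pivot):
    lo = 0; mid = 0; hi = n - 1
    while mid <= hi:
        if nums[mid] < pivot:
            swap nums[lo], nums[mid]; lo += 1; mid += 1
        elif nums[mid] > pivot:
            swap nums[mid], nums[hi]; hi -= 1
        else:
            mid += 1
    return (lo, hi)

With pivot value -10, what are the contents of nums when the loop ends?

[-10, -7, -4, -3, 1, -9, 7, 5, 3]

lo=0 mid=0 hi=8
3>-10: swap(0,8), hi=7 ⇒ [5, 1, -7, -4, -3, -10, -9, 7, 3]
5>-10: swap(0,7), hi=6 ⇒ [7, 1, -7, -4, -3, -10, -9, 5, 3]
7>-10: swap(0,6), hi=5 ⇒ [-9, 1, -7, -4, -3, -10, 7, 5, 3]
-9>-10: swap(0,5), hi=4 ⇒ [-10, 1, -7, -4, -3, -9, 7, 5, 3]
-10=-10: mid=1
1>-10: swap(1,4), hi=3 ⇒ [-10, -3, -7, -4, 1, -9, 7, 5, 3]
-3>-10: swap(1,3), hi=2 ⇒ [-10, -4, -7, -3, 1, -9, 7, 5, 3]
-4>-10: swap(1,2), hi=1 ⇒ [-10, -7, -4, -3, 1, -9, 7, 5, 3]
-7>-10: swap(1,1), hi=0 ⇒ [-10, -7, -4, -3, 1, -9, 7, 5, 3]
done. lo=0 hi=0; nums=[-10, -7, -4, -3, 1, -9, 7, 5, 3]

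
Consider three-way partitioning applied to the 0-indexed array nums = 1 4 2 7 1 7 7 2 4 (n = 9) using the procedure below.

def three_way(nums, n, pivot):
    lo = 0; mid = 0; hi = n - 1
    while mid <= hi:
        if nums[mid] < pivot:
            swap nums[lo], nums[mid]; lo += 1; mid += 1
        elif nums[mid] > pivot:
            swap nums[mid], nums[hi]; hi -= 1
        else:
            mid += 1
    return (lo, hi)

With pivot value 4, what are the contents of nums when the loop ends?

lo=0 mid=0 hi=8
1<4: swap(0,0), lo=1 mid=1 ⇒ 1 4 2 7 1 7 7 2 4
4=4: mid=2
2<4: swap(1,2), lo=2 mid=3 ⇒ 1 2 4 7 1 7 7 2 4
7>4: swap(3,8), hi=7 ⇒ 1 2 4 4 1 7 7 2 7
4=4: mid=4
1<4: swap(2,4), lo=3 mid=5 ⇒ 1 2 1 4 4 7 7 2 7
7>4: swap(5,7), hi=6 ⇒ 1 2 1 4 4 2 7 7 7
2<4: swap(3,5), lo=4 mid=6 ⇒ 1 2 1 2 4 4 7 7 7
7>4: swap(6,6), hi=5 ⇒ 1 2 1 2 4 4 7 7 7
done. lo=4 hi=5; nums=1 2 1 2 4 4 7 7 7

1 2 1 2 4 4 7 7 7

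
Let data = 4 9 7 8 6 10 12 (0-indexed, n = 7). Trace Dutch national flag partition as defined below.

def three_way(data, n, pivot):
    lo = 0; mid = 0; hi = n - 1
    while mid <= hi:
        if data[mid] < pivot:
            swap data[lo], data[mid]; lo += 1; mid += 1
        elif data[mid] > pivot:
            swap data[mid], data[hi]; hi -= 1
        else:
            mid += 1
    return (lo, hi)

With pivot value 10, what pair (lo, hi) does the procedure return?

pivot = 10; lo=0, mid=0, hi=6
data[mid]=4<10: swap data[0],data[0]; lo=1,mid=1 → 4 9 7 8 6 10 12
data[mid]=9<10: swap data[1],data[1]; lo=2,mid=2 → 4 9 7 8 6 10 12
data[mid]=7<10: swap data[2],data[2]; lo=3,mid=3 → 4 9 7 8 6 10 12
data[mid]=8<10: swap data[3],data[3]; lo=4,mid=4 → 4 9 7 8 6 10 12
data[mid]=6<10: swap data[4],data[4]; lo=5,mid=5 → 4 9 7 8 6 10 12
data[mid]=10=10: mid=6
data[mid]=12>10: swap data[6],data[6]; hi=5 → 4 9 7 8 6 10 12
end: lo=5, hi=5; data = 4 9 7 8 6 10 12

(5, 5)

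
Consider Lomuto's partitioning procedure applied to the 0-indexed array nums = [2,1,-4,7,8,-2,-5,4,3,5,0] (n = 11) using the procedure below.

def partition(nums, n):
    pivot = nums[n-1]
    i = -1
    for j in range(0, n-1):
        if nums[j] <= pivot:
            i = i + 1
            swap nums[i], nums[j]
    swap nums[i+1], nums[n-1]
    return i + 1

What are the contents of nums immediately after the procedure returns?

pivot=0, i=-1
j=0: 2>0, skip
j=1: 1>0, skip
j=2: -4≤0, i=0, swap(0,2) ⇒ [-4,1,2,7,8,-2,-5,4,3,5,0]
j=3: 7>0, skip
j=4: 8>0, skip
j=5: -2≤0, i=1, swap(1,5) ⇒ [-4,-2,2,7,8,1,-5,4,3,5,0]
j=6: -5≤0, i=2, swap(2,6) ⇒ [-4,-2,-5,7,8,1,2,4,3,5,0]
j=7: 4>0, skip
j=8: 3>0, skip
j=9: 5>0, skip
swap(3,10) ⇒ [-4,-2,-5,0,8,1,2,4,3,5,7]; return 3

[-4,-2,-5,0,8,1,2,4,3,5,7]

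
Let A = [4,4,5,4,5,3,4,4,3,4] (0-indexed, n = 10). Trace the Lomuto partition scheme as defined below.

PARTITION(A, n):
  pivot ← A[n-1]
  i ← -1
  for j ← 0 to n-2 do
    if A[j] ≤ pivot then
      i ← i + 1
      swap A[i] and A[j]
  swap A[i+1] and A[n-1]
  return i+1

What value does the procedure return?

pivot = A[9] = 4; i = -1
j=0: A[0]=4 ≤ 4 → i=0, swap A[0],A[0] (no change) → [4,4,5,4,5,3,4,4,3,4]
j=1: A[1]=4 ≤ 4 → i=1, swap A[1],A[1] (no change) → [4,4,5,4,5,3,4,4,3,4]
j=2: A[2]=5 > 4 → no swap
j=3: A[3]=4 ≤ 4 → i=2, swap A[2],A[3] → [4,4,4,5,5,3,4,4,3,4]
j=4: A[4]=5 > 4 → no swap
j=5: A[5]=3 ≤ 4 → i=3, swap A[3],A[5] → [4,4,4,3,5,5,4,4,3,4]
j=6: A[6]=4 ≤ 4 → i=4, swap A[4],A[6] → [4,4,4,3,4,5,5,4,3,4]
j=7: A[7]=4 ≤ 4 → i=5, swap A[5],A[7] → [4,4,4,3,4,4,5,5,3,4]
j=8: A[8]=3 ≤ 4 → i=6, swap A[6],A[8] → [4,4,4,3,4,4,3,5,5,4]
final swap A[7],A[9] → [4,4,4,3,4,4,3,4,5,5]; return 7

7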